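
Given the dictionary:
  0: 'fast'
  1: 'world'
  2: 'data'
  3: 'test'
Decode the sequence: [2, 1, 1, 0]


Look up each index in the dictionary:
  2 -> 'data'
  1 -> 'world'
  1 -> 'world'
  0 -> 'fast'

Decoded: "data world world fast"


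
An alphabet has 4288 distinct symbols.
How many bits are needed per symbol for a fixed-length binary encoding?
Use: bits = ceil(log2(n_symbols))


log2(4288) = 12.0661
Bracket: 2^12 = 4096 < 4288 <= 2^13 = 8192
So ceil(log2(4288)) = 13

bits = ceil(log2(4288)) = ceil(12.0661) = 13 bits


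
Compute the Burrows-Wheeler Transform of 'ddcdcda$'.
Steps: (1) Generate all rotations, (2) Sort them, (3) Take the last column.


Rotations (sorted):
  0: $ddcdcda -> last char: a
  1: a$ddcdcd -> last char: d
  2: cda$ddcd -> last char: d
  3: cdcda$dd -> last char: d
  4: da$ddcdc -> last char: c
  5: dcda$ddc -> last char: c
  6: dcdcda$d -> last char: d
  7: ddcdcda$ -> last char: $


BWT = adddccd$


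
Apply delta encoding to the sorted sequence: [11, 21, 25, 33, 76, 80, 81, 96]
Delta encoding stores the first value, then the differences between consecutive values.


First value: 11
Deltas:
  21 - 11 = 10
  25 - 21 = 4
  33 - 25 = 8
  76 - 33 = 43
  80 - 76 = 4
  81 - 80 = 1
  96 - 81 = 15


Delta encoded: [11, 10, 4, 8, 43, 4, 1, 15]


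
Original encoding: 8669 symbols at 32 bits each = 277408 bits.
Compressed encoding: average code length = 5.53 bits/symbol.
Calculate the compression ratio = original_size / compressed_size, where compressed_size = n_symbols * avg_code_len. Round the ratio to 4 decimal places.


original_size = n_symbols * orig_bits = 8669 * 32 = 277408 bits
compressed_size = n_symbols * avg_code_len = 8669 * 5.53 = 47939.57 bits
ratio = original_size / compressed_size = 277408 / 47939.57 = 5.7866

Compression ratio = 5.7866


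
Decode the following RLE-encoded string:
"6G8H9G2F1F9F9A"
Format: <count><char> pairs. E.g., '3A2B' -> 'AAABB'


Expanding each <count><char> pair:
  6G -> 'GGGGGG'
  8H -> 'HHHHHHHH'
  9G -> 'GGGGGGGGG'
  2F -> 'FF'
  1F -> 'F'
  9F -> 'FFFFFFFFF'
  9A -> 'AAAAAAAAA'

Decoded = GGGGGGHHHHHHHHGGGGGGGGGFFFFFFFFFFFFAAAAAAAAA


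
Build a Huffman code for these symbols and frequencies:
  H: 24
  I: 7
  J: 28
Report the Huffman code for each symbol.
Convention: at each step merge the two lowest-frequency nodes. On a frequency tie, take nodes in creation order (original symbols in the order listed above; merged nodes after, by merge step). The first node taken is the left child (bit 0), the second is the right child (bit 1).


Huffman tree construction:
Step 1: Merge I(7) + H(24) = 31
Step 2: Merge J(28) + (I+H)(31) = 59
Read each symbol's code off the tree from the root (left child = 0, right child = 1).

Codes:
  H: 11 (length 2)
  I: 10 (length 2)
  J: 0 (length 1)
Average code length: 90/59 = 1.5254 bits/symbol


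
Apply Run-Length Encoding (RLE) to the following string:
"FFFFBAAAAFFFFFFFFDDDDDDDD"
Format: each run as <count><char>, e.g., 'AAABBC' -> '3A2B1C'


Scanning runs left to right:
  i=0: run of 'F' x 4 -> '4F'
  i=4: run of 'B' x 1 -> '1B'
  i=5: run of 'A' x 4 -> '4A'
  i=9: run of 'F' x 8 -> '8F'
  i=17: run of 'D' x 8 -> '8D'

RLE = 4F1B4A8F8D


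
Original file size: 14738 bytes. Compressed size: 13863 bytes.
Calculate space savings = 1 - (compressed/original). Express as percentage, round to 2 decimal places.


ratio = compressed/original = 13863/14738 = 0.94063
savings = 1 - ratio = 1 - 0.94063 = 0.05937
as a percentage: 0.05937 * 100 = 5.94%

Space savings = 1 - 13863/14738 = 5.94%


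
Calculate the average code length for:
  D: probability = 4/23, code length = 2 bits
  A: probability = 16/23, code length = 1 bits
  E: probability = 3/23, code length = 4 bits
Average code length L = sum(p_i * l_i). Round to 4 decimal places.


Weighted contributions p_i * l_i:
  D: (4/23) * 2 = 8/23
  A: (16/23) * 1 = 16/23
  E: (3/23) * 4 = 12/23
Sum = (8 + 16 + 12)/23 = 36/23

L = 36/23 = 1.5652 bits/symbol


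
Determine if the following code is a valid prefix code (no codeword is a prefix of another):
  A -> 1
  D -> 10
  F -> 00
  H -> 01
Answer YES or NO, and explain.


Checking each pair (does one codeword prefix another?):
  A='1' vs D='10': prefix -- VIOLATION

NO -- this is NOT a valid prefix code. A (1) is a prefix of D (10).


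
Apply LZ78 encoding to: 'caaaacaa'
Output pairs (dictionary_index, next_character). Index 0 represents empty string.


LZ78 encoding steps:
Dictionary: {0: ''}
Step 1: w='' (idx 0), next='c' -> output (0, 'c'), add 'c' as idx 1
Step 2: w='' (idx 0), next='a' -> output (0, 'a'), add 'a' as idx 2
Step 3: w='a' (idx 2), next='a' -> output (2, 'a'), add 'aa' as idx 3
Step 4: w='a' (idx 2), next='c' -> output (2, 'c'), add 'ac' as idx 4
Step 5: w='aa' (idx 3), end of input -> output (3, '')


Encoded: [(0, 'c'), (0, 'a'), (2, 'a'), (2, 'c'), (3, '')]


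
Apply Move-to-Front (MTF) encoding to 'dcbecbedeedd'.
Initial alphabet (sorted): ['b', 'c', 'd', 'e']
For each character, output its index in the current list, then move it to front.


MTF encoding:
'd': index 2 in ['b', 'c', 'd', 'e'] -> ['d', 'b', 'c', 'e']
'c': index 2 in ['d', 'b', 'c', 'e'] -> ['c', 'd', 'b', 'e']
'b': index 2 in ['c', 'd', 'b', 'e'] -> ['b', 'c', 'd', 'e']
'e': index 3 in ['b', 'c', 'd', 'e'] -> ['e', 'b', 'c', 'd']
'c': index 2 in ['e', 'b', 'c', 'd'] -> ['c', 'e', 'b', 'd']
'b': index 2 in ['c', 'e', 'b', 'd'] -> ['b', 'c', 'e', 'd']
'e': index 2 in ['b', 'c', 'e', 'd'] -> ['e', 'b', 'c', 'd']
'd': index 3 in ['e', 'b', 'c', 'd'] -> ['d', 'e', 'b', 'c']
'e': index 1 in ['d', 'e', 'b', 'c'] -> ['e', 'd', 'b', 'c']
'e': index 0 in ['e', 'd', 'b', 'c'] -> ['e', 'd', 'b', 'c']
'd': index 1 in ['e', 'd', 'b', 'c'] -> ['d', 'e', 'b', 'c']
'd': index 0 in ['d', 'e', 'b', 'c'] -> ['d', 'e', 'b', 'c']


Output: [2, 2, 2, 3, 2, 2, 2, 3, 1, 0, 1, 0]


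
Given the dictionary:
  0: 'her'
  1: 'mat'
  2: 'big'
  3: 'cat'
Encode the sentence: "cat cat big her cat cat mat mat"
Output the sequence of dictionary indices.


Look up each word in the dictionary:
  'cat' -> 3
  'cat' -> 3
  'big' -> 2
  'her' -> 0
  'cat' -> 3
  'cat' -> 3
  'mat' -> 1
  'mat' -> 1

Encoded: [3, 3, 2, 0, 3, 3, 1, 1]


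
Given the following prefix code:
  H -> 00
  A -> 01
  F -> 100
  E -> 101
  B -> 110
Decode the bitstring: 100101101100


Decoding step by step:
Bits 100 -> F
Bits 101 -> E
Bits 101 -> E
Bits 100 -> F


Decoded message: FEEF


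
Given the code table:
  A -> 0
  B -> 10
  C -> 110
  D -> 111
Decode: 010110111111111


Decoding:
0 -> A
10 -> B
110 -> C
111 -> D
111 -> D
111 -> D


Result: ABCDDD


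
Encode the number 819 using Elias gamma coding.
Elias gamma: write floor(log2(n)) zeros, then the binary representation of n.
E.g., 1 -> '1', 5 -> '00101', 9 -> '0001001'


num_bits = floor(log2(819)) + 1 = 10
leading_zeros = num_bits - 1 = 9
binary(819) = 1100110011

Elias gamma(819) = '000000000' + '1100110011' = 0000000001100110011 (19 bits)


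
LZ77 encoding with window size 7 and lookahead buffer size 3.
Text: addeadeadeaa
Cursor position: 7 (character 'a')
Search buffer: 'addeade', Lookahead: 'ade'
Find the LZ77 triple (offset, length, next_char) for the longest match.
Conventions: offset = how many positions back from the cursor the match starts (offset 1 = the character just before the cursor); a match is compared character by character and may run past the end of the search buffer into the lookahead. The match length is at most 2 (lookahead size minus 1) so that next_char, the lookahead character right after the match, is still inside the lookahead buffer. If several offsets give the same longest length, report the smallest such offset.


Try each offset into the search buffer:
  offset=1 (pos 6, char 'e'): match length 0
  offset=2 (pos 5, char 'd'): match length 0
  offset=3 (pos 4, char 'a'): match length 2
  offset=4 (pos 3, char 'e'): match length 0
  offset=5 (pos 2, char 'd'): match length 0
  offset=6 (pos 1, char 'd'): match length 0
  offset=7 (pos 0, char 'a'): match length 2
Longest match has length 2, found at offsets 3, 7; take the smallest, offset 3.
next_char = character at position 7 + 2 = 9 -> 'e'

Best match: offset=3, length=2 (matching 'ad' starting at position 4)
LZ77 triple: (3, 2, 'e')


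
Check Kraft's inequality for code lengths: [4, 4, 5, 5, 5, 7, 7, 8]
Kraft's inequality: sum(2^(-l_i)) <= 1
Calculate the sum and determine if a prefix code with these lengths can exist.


Sum = 2^(-4) + 2^(-4) + 2^(-5) + 2^(-5) + 2^(-5) + 2^(-7) + 2^(-7) + 2^(-8)
    = 0.0625 + 0.0625 + 0.03125 + 0.03125 + 0.03125 + 0.0078125 + 0.0078125 + 0.00390625
    = 61/256 = 0.23828125
Since 0.23828125 <= 1, Kraft's inequality IS satisfied.
A prefix code with these lengths CAN exist.

Kraft sum = 0.23828125. Satisfied.


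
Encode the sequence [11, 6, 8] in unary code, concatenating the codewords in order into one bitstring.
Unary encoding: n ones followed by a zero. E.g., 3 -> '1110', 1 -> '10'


Encode each number as n ones followed by a terminating 0:
  11 -> 111111111110 (12 bits)
  6 -> 1111110 (7 bits)
  8 -> 111111110 (9 bits)
Total length = 12 + 7 + 9 = 28 bits.

Unary([11, 6, 8]) = 1111111111101111110111111110 (28 bits)


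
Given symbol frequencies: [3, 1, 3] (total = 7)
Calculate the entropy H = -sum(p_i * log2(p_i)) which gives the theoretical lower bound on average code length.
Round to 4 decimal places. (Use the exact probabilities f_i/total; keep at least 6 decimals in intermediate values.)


Per-symbol terms -p_i * log2(p_i) with p_i = f_i/7:
  p = 3/7 = 0.428571: log2(p) = -1.222392, -p*log2(p) = 0.523882
  p = 1/7 = 0.142857: log2(p) = -2.807355, -p*log2(p) = 0.401051
  p = 3/7 = 0.428571: log2(p) = -1.222392, -p*log2(p) = 0.523882
H = 0.523882 + 0.401051 + 0.523882 = 1.448815

H = 1.4488 bits/symbol


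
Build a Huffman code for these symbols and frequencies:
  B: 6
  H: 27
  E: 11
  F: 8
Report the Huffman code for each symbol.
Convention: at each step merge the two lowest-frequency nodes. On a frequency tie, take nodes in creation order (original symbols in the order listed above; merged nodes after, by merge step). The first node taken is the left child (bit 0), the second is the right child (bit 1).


Huffman tree construction:
Step 1: Merge B(6) + F(8) = 14
Step 2: Merge E(11) + (B+F)(14) = 25
Step 3: Merge (E+(B+F))(25) + H(27) = 52
Read each symbol's code off the tree from the root (left child = 0, right child = 1).

Codes:
  B: 010 (length 3)
  H: 1 (length 1)
  E: 00 (length 2)
  F: 011 (length 3)
Average code length: 91/52 = 1.7500 bits/symbol


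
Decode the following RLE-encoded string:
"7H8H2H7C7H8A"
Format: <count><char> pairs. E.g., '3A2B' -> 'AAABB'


Expanding each <count><char> pair:
  7H -> 'HHHHHHH'
  8H -> 'HHHHHHHH'
  2H -> 'HH'
  7C -> 'CCCCCCC'
  7H -> 'HHHHHHH'
  8A -> 'AAAAAAAA'

Decoded = HHHHHHHHHHHHHHHHHCCCCCCCHHHHHHHAAAAAAAA


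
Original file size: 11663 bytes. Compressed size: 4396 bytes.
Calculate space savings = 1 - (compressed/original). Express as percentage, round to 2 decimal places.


ratio = compressed/original = 4396/11663 = 0.376918
savings = 1 - ratio = 1 - 0.376918 = 0.623082
as a percentage: 0.623082 * 100 = 62.31%

Space savings = 1 - 4396/11663 = 62.31%


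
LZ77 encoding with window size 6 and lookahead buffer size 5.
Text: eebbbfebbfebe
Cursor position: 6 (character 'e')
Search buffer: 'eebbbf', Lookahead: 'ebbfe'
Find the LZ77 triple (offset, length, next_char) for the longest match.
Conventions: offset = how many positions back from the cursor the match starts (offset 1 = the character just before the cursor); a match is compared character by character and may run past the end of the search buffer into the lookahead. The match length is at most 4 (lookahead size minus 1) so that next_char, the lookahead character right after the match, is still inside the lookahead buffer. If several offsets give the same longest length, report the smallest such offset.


Try each offset into the search buffer:
  offset=1 (pos 5, char 'f'): match length 0
  offset=2 (pos 4, char 'b'): match length 0
  offset=3 (pos 3, char 'b'): match length 0
  offset=4 (pos 2, char 'b'): match length 0
  offset=5 (pos 1, char 'e'): match length 3
  offset=6 (pos 0, char 'e'): match length 1
Longest match has length 3 at offset 5.
next_char = character at position 6 + 3 = 9 -> 'f'

Best match: offset=5, length=3 (matching 'ebb' starting at position 1)
LZ77 triple: (5, 3, 'f')


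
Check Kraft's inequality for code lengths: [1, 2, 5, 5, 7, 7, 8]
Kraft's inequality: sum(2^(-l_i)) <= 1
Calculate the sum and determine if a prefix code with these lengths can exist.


Sum = 2^(-1) + 2^(-2) + 2^(-5) + 2^(-5) + 2^(-7) + 2^(-7) + 2^(-8)
    = 0.5 + 0.25 + 0.03125 + 0.03125 + 0.0078125 + 0.0078125 + 0.00390625
    = 213/256 = 0.83203125
Since 0.83203125 <= 1, Kraft's inequality IS satisfied.
A prefix code with these lengths CAN exist.

Kraft sum = 0.83203125. Satisfied.


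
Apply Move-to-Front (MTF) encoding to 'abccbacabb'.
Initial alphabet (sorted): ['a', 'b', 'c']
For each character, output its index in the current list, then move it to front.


MTF encoding:
'a': index 0 in ['a', 'b', 'c'] -> ['a', 'b', 'c']
'b': index 1 in ['a', 'b', 'c'] -> ['b', 'a', 'c']
'c': index 2 in ['b', 'a', 'c'] -> ['c', 'b', 'a']
'c': index 0 in ['c', 'b', 'a'] -> ['c', 'b', 'a']
'b': index 1 in ['c', 'b', 'a'] -> ['b', 'c', 'a']
'a': index 2 in ['b', 'c', 'a'] -> ['a', 'b', 'c']
'c': index 2 in ['a', 'b', 'c'] -> ['c', 'a', 'b']
'a': index 1 in ['c', 'a', 'b'] -> ['a', 'c', 'b']
'b': index 2 in ['a', 'c', 'b'] -> ['b', 'a', 'c']
'b': index 0 in ['b', 'a', 'c'] -> ['b', 'a', 'c']


Output: [0, 1, 2, 0, 1, 2, 2, 1, 2, 0]


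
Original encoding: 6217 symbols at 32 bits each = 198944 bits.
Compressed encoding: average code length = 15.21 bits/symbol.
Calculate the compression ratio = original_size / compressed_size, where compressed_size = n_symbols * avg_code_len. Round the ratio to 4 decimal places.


original_size = n_symbols * orig_bits = 6217 * 32 = 198944 bits
compressed_size = n_symbols * avg_code_len = 6217 * 15.21 = 94560.57 bits
ratio = original_size / compressed_size = 198944 / 94560.57 = 2.1039

Compression ratio = 2.1039


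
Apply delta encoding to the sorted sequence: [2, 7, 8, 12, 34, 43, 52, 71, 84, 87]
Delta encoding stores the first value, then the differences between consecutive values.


First value: 2
Deltas:
  7 - 2 = 5
  8 - 7 = 1
  12 - 8 = 4
  34 - 12 = 22
  43 - 34 = 9
  52 - 43 = 9
  71 - 52 = 19
  84 - 71 = 13
  87 - 84 = 3


Delta encoded: [2, 5, 1, 4, 22, 9, 9, 19, 13, 3]


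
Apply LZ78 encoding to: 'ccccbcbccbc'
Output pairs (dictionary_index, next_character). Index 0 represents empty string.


LZ78 encoding steps:
Dictionary: {0: ''}
Step 1: w='' (idx 0), next='c' -> output (0, 'c'), add 'c' as idx 1
Step 2: w='c' (idx 1), next='c' -> output (1, 'c'), add 'cc' as idx 2
Step 3: w='c' (idx 1), next='b' -> output (1, 'b'), add 'cb' as idx 3
Step 4: w='cb' (idx 3), next='c' -> output (3, 'c'), add 'cbc' as idx 4
Step 5: w='cbc' (idx 4), end of input -> output (4, '')


Encoded: [(0, 'c'), (1, 'c'), (1, 'b'), (3, 'c'), (4, '')]


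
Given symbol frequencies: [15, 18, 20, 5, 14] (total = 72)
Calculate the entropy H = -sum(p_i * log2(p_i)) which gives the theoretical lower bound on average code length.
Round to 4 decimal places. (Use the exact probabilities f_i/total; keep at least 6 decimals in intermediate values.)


Per-symbol terms -p_i * log2(p_i) with p_i = f_i/72:
  p = 15/72 = 0.208333: log2(p) = -2.263034, -p*log2(p) = 0.471466
  p = 18/72 = 0.250000: log2(p) = -2.000000, -p*log2(p) = 0.500000
  p = 20/72 = 0.277778: log2(p) = -1.847997, -p*log2(p) = 0.513332
  p = 5/72 = 0.069444: log2(p) = -3.847997, -p*log2(p) = 0.267222
  p = 14/72 = 0.194444: log2(p) = -2.362570, -p*log2(p) = 0.459389
H = 0.471466 + 0.500000 + 0.513332 + 0.267222 + 0.459389 = 2.211409

H = 2.2114 bits/symbol


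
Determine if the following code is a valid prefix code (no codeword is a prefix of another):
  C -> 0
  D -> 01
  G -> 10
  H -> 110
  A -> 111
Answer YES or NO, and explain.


Checking each pair (does one codeword prefix another?):
  C='0' vs D='01': prefix -- VIOLATION

NO -- this is NOT a valid prefix code. C (0) is a prefix of D (01).


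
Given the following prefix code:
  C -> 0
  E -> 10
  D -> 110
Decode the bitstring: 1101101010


Decoding step by step:
Bits 110 -> D
Bits 110 -> D
Bits 10 -> E
Bits 10 -> E


Decoded message: DDEE


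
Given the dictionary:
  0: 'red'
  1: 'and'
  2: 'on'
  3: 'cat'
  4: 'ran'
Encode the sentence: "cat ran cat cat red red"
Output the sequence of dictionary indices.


Look up each word in the dictionary:
  'cat' -> 3
  'ran' -> 4
  'cat' -> 3
  'cat' -> 3
  'red' -> 0
  'red' -> 0

Encoded: [3, 4, 3, 3, 0, 0]


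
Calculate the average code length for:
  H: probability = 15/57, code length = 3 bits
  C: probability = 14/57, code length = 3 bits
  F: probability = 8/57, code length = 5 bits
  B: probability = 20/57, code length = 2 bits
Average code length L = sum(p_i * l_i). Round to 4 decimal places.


Weighted contributions p_i * l_i:
  H: (15/57) * 3 = 45/57
  C: (14/57) * 3 = 42/57
  F: (8/57) * 5 = 40/57
  B: (20/57) * 2 = 40/57
Sum = (45 + 42 + 40 + 40)/57 = 167/57

L = 167/57 = 2.9298 bits/symbol


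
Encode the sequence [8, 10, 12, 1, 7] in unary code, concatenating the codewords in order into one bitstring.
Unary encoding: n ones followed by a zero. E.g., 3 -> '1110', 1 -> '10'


Encode each number as n ones followed by a terminating 0:
  8 -> 111111110 (9 bits)
  10 -> 11111111110 (11 bits)
  12 -> 1111111111110 (13 bits)
  1 -> 10 (2 bits)
  7 -> 11111110 (8 bits)
Total length = 9 + 11 + 13 + 2 + 8 = 43 bits.

Unary([8, 10, 12, 1, 7]) = 1111111101111111111011111111111101011111110 (43 bits)


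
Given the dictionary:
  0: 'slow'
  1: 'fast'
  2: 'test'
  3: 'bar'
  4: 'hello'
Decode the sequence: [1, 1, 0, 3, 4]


Look up each index in the dictionary:
  1 -> 'fast'
  1 -> 'fast'
  0 -> 'slow'
  3 -> 'bar'
  4 -> 'hello'

Decoded: "fast fast slow bar hello"


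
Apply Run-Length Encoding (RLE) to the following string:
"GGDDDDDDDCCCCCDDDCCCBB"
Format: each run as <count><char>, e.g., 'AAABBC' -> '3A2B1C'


Scanning runs left to right:
  i=0: run of 'G' x 2 -> '2G'
  i=2: run of 'D' x 7 -> '7D'
  i=9: run of 'C' x 5 -> '5C'
  i=14: run of 'D' x 3 -> '3D'
  i=17: run of 'C' x 3 -> '3C'
  i=20: run of 'B' x 2 -> '2B'

RLE = 2G7D5C3D3C2B


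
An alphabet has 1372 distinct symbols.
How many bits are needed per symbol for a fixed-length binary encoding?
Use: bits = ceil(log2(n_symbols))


log2(1372) = 10.4221
Bracket: 2^10 = 1024 < 1372 <= 2^11 = 2048
So ceil(log2(1372)) = 11

bits = ceil(log2(1372)) = ceil(10.4221) = 11 bits


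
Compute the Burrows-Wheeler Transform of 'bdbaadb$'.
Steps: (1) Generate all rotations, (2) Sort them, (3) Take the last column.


Rotations (sorted):
  0: $bdbaadb -> last char: b
  1: aadb$bdb -> last char: b
  2: adb$bdba -> last char: a
  3: b$bdbaad -> last char: d
  4: baadb$bd -> last char: d
  5: bdbaadb$ -> last char: $
  6: db$bdbaa -> last char: a
  7: dbaadb$b -> last char: b


BWT = bbadd$ab


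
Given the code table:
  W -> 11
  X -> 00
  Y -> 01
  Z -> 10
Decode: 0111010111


Decoding:
01 -> Y
11 -> W
01 -> Y
01 -> Y
11 -> W


Result: YWYYW


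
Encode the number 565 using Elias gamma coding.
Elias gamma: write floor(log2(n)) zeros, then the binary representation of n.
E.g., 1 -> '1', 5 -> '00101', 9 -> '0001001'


num_bits = floor(log2(565)) + 1 = 10
leading_zeros = num_bits - 1 = 9
binary(565) = 1000110101

Elias gamma(565) = '000000000' + '1000110101' = 0000000001000110101 (19 bits)


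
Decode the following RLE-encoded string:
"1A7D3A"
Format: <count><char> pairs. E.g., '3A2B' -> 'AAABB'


Expanding each <count><char> pair:
  1A -> 'A'
  7D -> 'DDDDDDD'
  3A -> 'AAA'

Decoded = ADDDDDDDAAA


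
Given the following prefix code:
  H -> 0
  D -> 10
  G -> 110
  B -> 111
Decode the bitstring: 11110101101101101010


Decoding step by step:
Bits 111 -> B
Bits 10 -> D
Bits 10 -> D
Bits 110 -> G
Bits 110 -> G
Bits 110 -> G
Bits 10 -> D
Bits 10 -> D


Decoded message: BDDGGGDD


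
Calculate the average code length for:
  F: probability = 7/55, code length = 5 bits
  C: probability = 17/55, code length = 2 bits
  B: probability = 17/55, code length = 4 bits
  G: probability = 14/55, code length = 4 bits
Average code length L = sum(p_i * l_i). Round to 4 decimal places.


Weighted contributions p_i * l_i:
  F: (7/55) * 5 = 35/55
  C: (17/55) * 2 = 34/55
  B: (17/55) * 4 = 68/55
  G: (14/55) * 4 = 56/55
Sum = (35 + 34 + 68 + 56)/55 = 193/55

L = 193/55 = 3.5091 bits/symbol


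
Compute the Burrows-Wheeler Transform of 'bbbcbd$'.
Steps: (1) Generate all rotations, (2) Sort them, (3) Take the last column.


Rotations (sorted):
  0: $bbbcbd -> last char: d
  1: bbbcbd$ -> last char: $
  2: bbcbd$b -> last char: b
  3: bcbd$bb -> last char: b
  4: bd$bbbc -> last char: c
  5: cbd$bbb -> last char: b
  6: d$bbbcb -> last char: b


BWT = d$bbcbb


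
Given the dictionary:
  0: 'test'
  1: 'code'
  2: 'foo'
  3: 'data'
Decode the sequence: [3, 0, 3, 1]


Look up each index in the dictionary:
  3 -> 'data'
  0 -> 'test'
  3 -> 'data'
  1 -> 'code'

Decoded: "data test data code"


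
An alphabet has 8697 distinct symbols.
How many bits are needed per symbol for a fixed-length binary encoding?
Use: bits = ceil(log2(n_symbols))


log2(8697) = 13.0863
Bracket: 2^13 = 8192 < 8697 <= 2^14 = 16384
So ceil(log2(8697)) = 14

bits = ceil(log2(8697)) = ceil(13.0863) = 14 bits


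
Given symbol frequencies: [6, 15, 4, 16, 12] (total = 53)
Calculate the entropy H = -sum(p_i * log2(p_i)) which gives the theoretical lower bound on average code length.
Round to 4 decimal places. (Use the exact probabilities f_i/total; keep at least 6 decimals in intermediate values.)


Per-symbol terms -p_i * log2(p_i) with p_i = f_i/53:
  p = 6/53 = 0.113208: log2(p) = -3.142958, -p*log2(p) = 0.355807
  p = 15/53 = 0.283019: log2(p) = -1.821030, -p*log2(p) = 0.515386
  p = 4/53 = 0.075472: log2(p) = -3.727920, -p*log2(p) = 0.281352
  p = 16/53 = 0.301887: log2(p) = -1.727920, -p*log2(p) = 0.521636
  p = 12/53 = 0.226415: log2(p) = -2.142958, -p*log2(p) = 0.485198
H = 0.355807 + 0.515386 + 0.281352 + 0.521636 + 0.485198 = 2.159379

H = 2.1594 bits/symbol


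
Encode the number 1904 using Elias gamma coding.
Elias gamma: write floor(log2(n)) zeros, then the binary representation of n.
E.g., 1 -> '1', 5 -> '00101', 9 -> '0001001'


num_bits = floor(log2(1904)) + 1 = 11
leading_zeros = num_bits - 1 = 10
binary(1904) = 11101110000

Elias gamma(1904) = '0000000000' + '11101110000' = 000000000011101110000 (21 bits)


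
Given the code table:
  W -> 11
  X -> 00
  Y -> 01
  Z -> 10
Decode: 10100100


Decoding:
10 -> Z
10 -> Z
01 -> Y
00 -> X


Result: ZZYX


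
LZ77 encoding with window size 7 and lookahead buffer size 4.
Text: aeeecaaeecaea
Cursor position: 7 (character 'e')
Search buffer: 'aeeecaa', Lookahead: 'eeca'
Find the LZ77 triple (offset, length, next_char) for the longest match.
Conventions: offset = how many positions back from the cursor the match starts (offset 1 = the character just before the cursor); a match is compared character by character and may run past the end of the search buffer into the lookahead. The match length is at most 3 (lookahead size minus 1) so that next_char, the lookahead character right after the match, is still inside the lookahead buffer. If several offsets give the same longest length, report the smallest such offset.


Try each offset into the search buffer:
  offset=1 (pos 6, char 'a'): match length 0
  offset=2 (pos 5, char 'a'): match length 0
  offset=3 (pos 4, char 'c'): match length 0
  offset=4 (pos 3, char 'e'): match length 1
  offset=5 (pos 2, char 'e'): match length 3
  offset=6 (pos 1, char 'e'): match length 2
  offset=7 (pos 0, char 'a'): match length 0
Longest match has length 3 at offset 5.
next_char = character at position 7 + 3 = 10 -> 'a'

Best match: offset=5, length=3 (matching 'eec' starting at position 2)
LZ77 triple: (5, 3, 'a')


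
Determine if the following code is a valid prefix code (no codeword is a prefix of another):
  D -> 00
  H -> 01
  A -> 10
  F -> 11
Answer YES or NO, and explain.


Checking each pair (does one codeword prefix another?):
  D='00' vs H='01': no prefix
  D='00' vs A='10': no prefix
  D='00' vs F='11': no prefix
  H='01' vs D='00': no prefix
  H='01' vs A='10': no prefix
  H='01' vs F='11': no prefix
  A='10' vs D='00': no prefix
  A='10' vs H='01': no prefix
  A='10' vs F='11': no prefix
  F='11' vs D='00': no prefix
  F='11' vs H='01': no prefix
  F='11' vs A='10': no prefix
No violation found over all pairs.

YES -- this is a valid prefix code. No codeword is a prefix of any other codeword.


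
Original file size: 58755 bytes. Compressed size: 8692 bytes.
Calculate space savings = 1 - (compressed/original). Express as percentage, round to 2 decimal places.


ratio = compressed/original = 8692/58755 = 0.147936
savings = 1 - ratio = 1 - 0.147936 = 0.852064
as a percentage: 0.852064 * 100 = 85.21%

Space savings = 1 - 8692/58755 = 85.21%


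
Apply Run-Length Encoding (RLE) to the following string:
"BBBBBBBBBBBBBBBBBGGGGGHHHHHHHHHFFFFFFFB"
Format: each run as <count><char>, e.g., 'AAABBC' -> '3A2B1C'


Scanning runs left to right:
  i=0: run of 'B' x 17 -> '17B'
  i=17: run of 'G' x 5 -> '5G'
  i=22: run of 'H' x 9 -> '9H'
  i=31: run of 'F' x 7 -> '7F'
  i=38: run of 'B' x 1 -> '1B'

RLE = 17B5G9H7F1B


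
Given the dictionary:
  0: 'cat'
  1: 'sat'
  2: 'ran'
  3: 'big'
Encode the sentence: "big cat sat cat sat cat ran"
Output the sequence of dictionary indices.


Look up each word in the dictionary:
  'big' -> 3
  'cat' -> 0
  'sat' -> 1
  'cat' -> 0
  'sat' -> 1
  'cat' -> 0
  'ran' -> 2

Encoded: [3, 0, 1, 0, 1, 0, 2]


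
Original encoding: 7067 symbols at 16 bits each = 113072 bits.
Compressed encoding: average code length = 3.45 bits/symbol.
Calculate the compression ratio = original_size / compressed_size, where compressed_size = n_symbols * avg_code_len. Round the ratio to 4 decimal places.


original_size = n_symbols * orig_bits = 7067 * 16 = 113072 bits
compressed_size = n_symbols * avg_code_len = 7067 * 3.45 = 24381.15 bits
ratio = original_size / compressed_size = 113072 / 24381.15 = 4.6377

Compression ratio = 4.6377


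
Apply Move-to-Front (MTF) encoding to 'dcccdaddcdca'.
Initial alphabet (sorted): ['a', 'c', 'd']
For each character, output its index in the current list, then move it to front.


MTF encoding:
'd': index 2 in ['a', 'c', 'd'] -> ['d', 'a', 'c']
'c': index 2 in ['d', 'a', 'c'] -> ['c', 'd', 'a']
'c': index 0 in ['c', 'd', 'a'] -> ['c', 'd', 'a']
'c': index 0 in ['c', 'd', 'a'] -> ['c', 'd', 'a']
'd': index 1 in ['c', 'd', 'a'] -> ['d', 'c', 'a']
'a': index 2 in ['d', 'c', 'a'] -> ['a', 'd', 'c']
'd': index 1 in ['a', 'd', 'c'] -> ['d', 'a', 'c']
'd': index 0 in ['d', 'a', 'c'] -> ['d', 'a', 'c']
'c': index 2 in ['d', 'a', 'c'] -> ['c', 'd', 'a']
'd': index 1 in ['c', 'd', 'a'] -> ['d', 'c', 'a']
'c': index 1 in ['d', 'c', 'a'] -> ['c', 'd', 'a']
'a': index 2 in ['c', 'd', 'a'] -> ['a', 'c', 'd']


Output: [2, 2, 0, 0, 1, 2, 1, 0, 2, 1, 1, 2]


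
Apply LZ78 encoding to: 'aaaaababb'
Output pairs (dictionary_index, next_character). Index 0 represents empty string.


LZ78 encoding steps:
Dictionary: {0: ''}
Step 1: w='' (idx 0), next='a' -> output (0, 'a'), add 'a' as idx 1
Step 2: w='a' (idx 1), next='a' -> output (1, 'a'), add 'aa' as idx 2
Step 3: w='aa' (idx 2), next='b' -> output (2, 'b'), add 'aab' as idx 3
Step 4: w='a' (idx 1), next='b' -> output (1, 'b'), add 'ab' as idx 4
Step 5: w='' (idx 0), next='b' -> output (0, 'b'), add 'b' as idx 5


Encoded: [(0, 'a'), (1, 'a'), (2, 'b'), (1, 'b'), (0, 'b')]


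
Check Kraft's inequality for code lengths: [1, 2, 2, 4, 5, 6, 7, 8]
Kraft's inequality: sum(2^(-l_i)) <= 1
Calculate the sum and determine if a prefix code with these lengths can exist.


Sum = 2^(-1) + 2^(-2) + 2^(-2) + 2^(-4) + 2^(-5) + 2^(-6) + 2^(-7) + 2^(-8)
    = 0.5 + 0.25 + 0.25 + 0.0625 + 0.03125 + 0.015625 + 0.0078125 + 0.00390625
    = 287/256 = 1.12109375
Since 1.12109375 > 1, Kraft's inequality is NOT satisfied.
A prefix code with these lengths CANNOT exist.

Kraft sum = 1.12109375. Not satisfied.


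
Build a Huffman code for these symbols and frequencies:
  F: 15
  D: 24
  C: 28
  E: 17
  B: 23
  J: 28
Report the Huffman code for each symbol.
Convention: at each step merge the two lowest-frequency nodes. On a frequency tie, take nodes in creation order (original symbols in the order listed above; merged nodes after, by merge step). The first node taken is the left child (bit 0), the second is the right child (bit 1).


Huffman tree construction:
Step 1: Merge F(15) + E(17) = 32
Step 2: Merge B(23) + D(24) = 47
Step 3: Merge C(28) + J(28) = 56
Step 4: Merge (F+E)(32) + (B+D)(47) = 79
Step 5: Merge (C+J)(56) + ((F+E)+(B+D))(79) = 135
Read each symbol's code off the tree from the root (left child = 0, right child = 1).

Codes:
  F: 100 (length 3)
  D: 111 (length 3)
  C: 00 (length 2)
  E: 101 (length 3)
  B: 110 (length 3)
  J: 01 (length 2)
Average code length: 349/135 = 2.5852 bits/symbol


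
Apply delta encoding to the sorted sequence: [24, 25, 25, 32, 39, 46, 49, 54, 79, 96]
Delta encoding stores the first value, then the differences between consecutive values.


First value: 24
Deltas:
  25 - 24 = 1
  25 - 25 = 0
  32 - 25 = 7
  39 - 32 = 7
  46 - 39 = 7
  49 - 46 = 3
  54 - 49 = 5
  79 - 54 = 25
  96 - 79 = 17


Delta encoded: [24, 1, 0, 7, 7, 7, 3, 5, 25, 17]


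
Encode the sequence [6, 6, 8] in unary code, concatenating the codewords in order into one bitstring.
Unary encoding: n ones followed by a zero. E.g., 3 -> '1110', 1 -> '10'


Encode each number as n ones followed by a terminating 0:
  6 -> 1111110 (7 bits)
  6 -> 1111110 (7 bits)
  8 -> 111111110 (9 bits)
Total length = 7 + 7 + 9 = 23 bits.

Unary([6, 6, 8]) = 11111101111110111111110 (23 bits)


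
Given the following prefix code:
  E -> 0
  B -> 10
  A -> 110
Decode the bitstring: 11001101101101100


Decoding step by step:
Bits 110 -> A
Bits 0 -> E
Bits 110 -> A
Bits 110 -> A
Bits 110 -> A
Bits 110 -> A
Bits 0 -> E


Decoded message: AEAAAAE


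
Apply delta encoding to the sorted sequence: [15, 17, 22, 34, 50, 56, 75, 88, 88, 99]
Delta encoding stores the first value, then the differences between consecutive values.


First value: 15
Deltas:
  17 - 15 = 2
  22 - 17 = 5
  34 - 22 = 12
  50 - 34 = 16
  56 - 50 = 6
  75 - 56 = 19
  88 - 75 = 13
  88 - 88 = 0
  99 - 88 = 11


Delta encoded: [15, 2, 5, 12, 16, 6, 19, 13, 0, 11]


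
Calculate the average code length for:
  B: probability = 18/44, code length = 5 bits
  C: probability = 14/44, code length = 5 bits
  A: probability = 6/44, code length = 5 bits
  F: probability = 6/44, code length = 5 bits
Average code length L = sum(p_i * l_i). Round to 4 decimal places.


Weighted contributions p_i * l_i:
  B: (18/44) * 5 = 90/44
  C: (14/44) * 5 = 70/44
  A: (6/44) * 5 = 30/44
  F: (6/44) * 5 = 30/44
Sum = (90 + 70 + 30 + 30)/44 = 220/44

L = 220/44 = 5.0000 bits/symbol


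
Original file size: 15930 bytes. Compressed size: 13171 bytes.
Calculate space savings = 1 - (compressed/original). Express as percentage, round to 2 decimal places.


ratio = compressed/original = 13171/15930 = 0.826805
savings = 1 - ratio = 1 - 0.826805 = 0.173195
as a percentage: 0.173195 * 100 = 17.32%

Space savings = 1 - 13171/15930 = 17.32%


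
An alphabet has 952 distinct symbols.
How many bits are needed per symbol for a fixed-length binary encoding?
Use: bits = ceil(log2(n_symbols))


log2(952) = 9.8948
Bracket: 2^9 = 512 < 952 <= 2^10 = 1024
So ceil(log2(952)) = 10

bits = ceil(log2(952)) = ceil(9.8948) = 10 bits


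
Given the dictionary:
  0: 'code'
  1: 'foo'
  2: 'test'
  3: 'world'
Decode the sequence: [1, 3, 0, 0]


Look up each index in the dictionary:
  1 -> 'foo'
  3 -> 'world'
  0 -> 'code'
  0 -> 'code'

Decoded: "foo world code code"


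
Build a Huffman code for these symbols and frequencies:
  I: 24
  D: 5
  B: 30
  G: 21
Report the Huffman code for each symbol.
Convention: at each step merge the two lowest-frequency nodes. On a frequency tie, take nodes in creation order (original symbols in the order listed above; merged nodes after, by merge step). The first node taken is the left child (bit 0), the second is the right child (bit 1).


Huffman tree construction:
Step 1: Merge D(5) + G(21) = 26
Step 2: Merge I(24) + (D+G)(26) = 50
Step 3: Merge B(30) + (I+(D+G))(50) = 80
Read each symbol's code off the tree from the root (left child = 0, right child = 1).

Codes:
  I: 10 (length 2)
  D: 110 (length 3)
  B: 0 (length 1)
  G: 111 (length 3)
Average code length: 156/80 = 1.9500 bits/symbol


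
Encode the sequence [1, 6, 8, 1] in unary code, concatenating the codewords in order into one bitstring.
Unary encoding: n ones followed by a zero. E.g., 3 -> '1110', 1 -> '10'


Encode each number as n ones followed by a terminating 0:
  1 -> 10 (2 bits)
  6 -> 1111110 (7 bits)
  8 -> 111111110 (9 bits)
  1 -> 10 (2 bits)
Total length = 2 + 7 + 9 + 2 = 20 bits.

Unary([1, 6, 8, 1]) = 10111111011111111010 (20 bits)


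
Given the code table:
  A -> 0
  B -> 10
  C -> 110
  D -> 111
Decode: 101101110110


Decoding:
10 -> B
110 -> C
111 -> D
0 -> A
110 -> C


Result: BCDAC


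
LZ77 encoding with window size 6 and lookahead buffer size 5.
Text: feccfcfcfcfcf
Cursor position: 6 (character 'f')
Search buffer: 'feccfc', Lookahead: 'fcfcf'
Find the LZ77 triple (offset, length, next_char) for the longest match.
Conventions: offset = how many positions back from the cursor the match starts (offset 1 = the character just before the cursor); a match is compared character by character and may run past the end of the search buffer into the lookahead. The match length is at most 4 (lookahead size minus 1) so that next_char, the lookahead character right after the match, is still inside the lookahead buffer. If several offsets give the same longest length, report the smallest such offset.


Try each offset into the search buffer:
  offset=1 (pos 5, char 'c'): match length 0
  offset=2 (pos 4, char 'f'): match length 4
  offset=3 (pos 3, char 'c'): match length 0
  offset=4 (pos 2, char 'c'): match length 0
  offset=5 (pos 1, char 'e'): match length 0
  offset=6 (pos 0, char 'f'): match length 1
Longest match has length 4 at offset 2.
next_char = character at position 6 + 4 = 10 -> 'f'

Best match: offset=2, length=4 (matching 'fcfc' starting at position 4)
LZ77 triple: (2, 4, 'f')


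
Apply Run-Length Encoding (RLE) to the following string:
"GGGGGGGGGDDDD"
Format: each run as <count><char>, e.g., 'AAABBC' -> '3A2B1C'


Scanning runs left to right:
  i=0: run of 'G' x 9 -> '9G'
  i=9: run of 'D' x 4 -> '4D'

RLE = 9G4D


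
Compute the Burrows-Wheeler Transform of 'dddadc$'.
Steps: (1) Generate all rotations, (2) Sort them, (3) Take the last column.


Rotations (sorted):
  0: $dddadc -> last char: c
  1: adc$ddd -> last char: d
  2: c$dddad -> last char: d
  3: dadc$dd -> last char: d
  4: dc$ddda -> last char: a
  5: ddadc$d -> last char: d
  6: dddadc$ -> last char: $


BWT = cdddad$


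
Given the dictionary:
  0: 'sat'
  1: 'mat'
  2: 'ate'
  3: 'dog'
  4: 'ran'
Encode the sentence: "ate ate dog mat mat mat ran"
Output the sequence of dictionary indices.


Look up each word in the dictionary:
  'ate' -> 2
  'ate' -> 2
  'dog' -> 3
  'mat' -> 1
  'mat' -> 1
  'mat' -> 1
  'ran' -> 4

Encoded: [2, 2, 3, 1, 1, 1, 4]


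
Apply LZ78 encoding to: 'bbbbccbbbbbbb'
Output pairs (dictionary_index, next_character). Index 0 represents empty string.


LZ78 encoding steps:
Dictionary: {0: ''}
Step 1: w='' (idx 0), next='b' -> output (0, 'b'), add 'b' as idx 1
Step 2: w='b' (idx 1), next='b' -> output (1, 'b'), add 'bb' as idx 2
Step 3: w='b' (idx 1), next='c' -> output (1, 'c'), add 'bc' as idx 3
Step 4: w='' (idx 0), next='c' -> output (0, 'c'), add 'c' as idx 4
Step 5: w='bb' (idx 2), next='b' -> output (2, 'b'), add 'bbb' as idx 5
Step 6: w='bbb' (idx 5), next='b' -> output (5, 'b'), add 'bbbb' as idx 6


Encoded: [(0, 'b'), (1, 'b'), (1, 'c'), (0, 'c'), (2, 'b'), (5, 'b')]


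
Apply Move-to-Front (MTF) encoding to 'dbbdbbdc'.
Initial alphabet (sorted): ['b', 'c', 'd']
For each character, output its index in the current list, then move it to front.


MTF encoding:
'd': index 2 in ['b', 'c', 'd'] -> ['d', 'b', 'c']
'b': index 1 in ['d', 'b', 'c'] -> ['b', 'd', 'c']
'b': index 0 in ['b', 'd', 'c'] -> ['b', 'd', 'c']
'd': index 1 in ['b', 'd', 'c'] -> ['d', 'b', 'c']
'b': index 1 in ['d', 'b', 'c'] -> ['b', 'd', 'c']
'b': index 0 in ['b', 'd', 'c'] -> ['b', 'd', 'c']
'd': index 1 in ['b', 'd', 'c'] -> ['d', 'b', 'c']
'c': index 2 in ['d', 'b', 'c'] -> ['c', 'd', 'b']


Output: [2, 1, 0, 1, 1, 0, 1, 2]


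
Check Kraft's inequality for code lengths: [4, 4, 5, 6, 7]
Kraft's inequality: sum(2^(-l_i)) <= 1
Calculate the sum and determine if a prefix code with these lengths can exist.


Sum = 2^(-4) + 2^(-4) + 2^(-5) + 2^(-6) + 2^(-7)
    = 0.0625 + 0.0625 + 0.03125 + 0.015625 + 0.0078125
    = 23/128 = 0.1796875
Since 0.1796875 <= 1, Kraft's inequality IS satisfied.
A prefix code with these lengths CAN exist.

Kraft sum = 0.1796875. Satisfied.


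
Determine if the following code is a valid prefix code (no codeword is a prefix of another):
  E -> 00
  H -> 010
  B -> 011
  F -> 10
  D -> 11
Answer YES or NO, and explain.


Checking each pair (does one codeword prefix another?):
  E='00' vs H='010': no prefix
  E='00' vs B='011': no prefix
  E='00' vs F='10': no prefix
  E='00' vs D='11': no prefix
  H='010' vs E='00': no prefix
  H='010' vs B='011': no prefix
  H='010' vs F='10': no prefix
  H='010' vs D='11': no prefix
  B='011' vs E='00': no prefix
  B='011' vs H='010': no prefix
  B='011' vs F='10': no prefix
  B='011' vs D='11': no prefix
  F='10' vs E='00': no prefix
  F='10' vs H='010': no prefix
  F='10' vs B='011': no prefix
  F='10' vs D='11': no prefix
  D='11' vs E='00': no prefix
  D='11' vs H='010': no prefix
  D='11' vs B='011': no prefix
  D='11' vs F='10': no prefix
No violation found over all pairs.

YES -- this is a valid prefix code. No codeword is a prefix of any other codeword.


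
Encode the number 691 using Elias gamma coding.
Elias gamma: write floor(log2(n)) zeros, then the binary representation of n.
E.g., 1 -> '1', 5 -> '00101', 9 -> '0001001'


num_bits = floor(log2(691)) + 1 = 10
leading_zeros = num_bits - 1 = 9
binary(691) = 1010110011

Elias gamma(691) = '000000000' + '1010110011' = 0000000001010110011 (19 bits)


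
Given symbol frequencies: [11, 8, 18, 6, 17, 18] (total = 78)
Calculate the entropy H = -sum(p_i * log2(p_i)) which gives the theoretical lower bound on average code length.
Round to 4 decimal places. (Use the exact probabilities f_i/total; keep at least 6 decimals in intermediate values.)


Per-symbol terms -p_i * log2(p_i) with p_i = f_i/78:
  p = 11/78 = 0.141026: log2(p) = -2.825971, -p*log2(p) = 0.398534
  p = 8/78 = 0.102564: log2(p) = -3.285402, -p*log2(p) = 0.336964
  p = 18/78 = 0.230769: log2(p) = -2.115477, -p*log2(p) = 0.488187
  p = 6/78 = 0.076923: log2(p) = -3.700440, -p*log2(p) = 0.284649
  p = 17/78 = 0.217949: log2(p) = -2.197939, -p*log2(p) = 0.479038
  p = 18/78 = 0.230769: log2(p) = -2.115477, -p*log2(p) = 0.488187
H = 0.398534 + 0.336964 + 0.488187 + 0.284649 + 0.479038 + 0.488187 = 2.475559

H = 2.4756 bits/symbol


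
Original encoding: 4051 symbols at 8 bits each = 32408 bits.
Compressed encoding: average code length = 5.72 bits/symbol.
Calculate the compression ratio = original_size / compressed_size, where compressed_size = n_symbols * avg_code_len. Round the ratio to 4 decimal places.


original_size = n_symbols * orig_bits = 4051 * 8 = 32408 bits
compressed_size = n_symbols * avg_code_len = 4051 * 5.72 = 23171.72 bits
ratio = original_size / compressed_size = 32408 / 23171.72 = 1.3986

Compression ratio = 1.3986
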